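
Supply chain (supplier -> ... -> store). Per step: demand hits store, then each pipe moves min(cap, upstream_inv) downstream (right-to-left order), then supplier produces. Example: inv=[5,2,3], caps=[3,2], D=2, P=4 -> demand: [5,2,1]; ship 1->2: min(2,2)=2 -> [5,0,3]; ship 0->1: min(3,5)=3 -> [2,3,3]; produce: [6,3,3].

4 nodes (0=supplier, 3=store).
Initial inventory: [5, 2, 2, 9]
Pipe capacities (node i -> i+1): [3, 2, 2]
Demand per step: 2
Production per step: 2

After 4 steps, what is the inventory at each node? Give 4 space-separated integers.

Step 1: demand=2,sold=2 ship[2->3]=2 ship[1->2]=2 ship[0->1]=3 prod=2 -> inv=[4 3 2 9]
Step 2: demand=2,sold=2 ship[2->3]=2 ship[1->2]=2 ship[0->1]=3 prod=2 -> inv=[3 4 2 9]
Step 3: demand=2,sold=2 ship[2->3]=2 ship[1->2]=2 ship[0->1]=3 prod=2 -> inv=[2 5 2 9]
Step 4: demand=2,sold=2 ship[2->3]=2 ship[1->2]=2 ship[0->1]=2 prod=2 -> inv=[2 5 2 9]

2 5 2 9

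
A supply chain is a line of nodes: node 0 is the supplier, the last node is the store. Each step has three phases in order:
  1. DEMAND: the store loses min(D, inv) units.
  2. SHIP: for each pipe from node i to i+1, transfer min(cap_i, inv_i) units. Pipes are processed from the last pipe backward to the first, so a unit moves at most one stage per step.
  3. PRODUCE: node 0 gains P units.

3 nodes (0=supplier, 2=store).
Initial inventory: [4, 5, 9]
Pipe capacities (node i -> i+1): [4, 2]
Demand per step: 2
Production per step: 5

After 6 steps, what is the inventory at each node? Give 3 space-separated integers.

Step 1: demand=2,sold=2 ship[1->2]=2 ship[0->1]=4 prod=5 -> inv=[5 7 9]
Step 2: demand=2,sold=2 ship[1->2]=2 ship[0->1]=4 prod=5 -> inv=[6 9 9]
Step 3: demand=2,sold=2 ship[1->2]=2 ship[0->1]=4 prod=5 -> inv=[7 11 9]
Step 4: demand=2,sold=2 ship[1->2]=2 ship[0->1]=4 prod=5 -> inv=[8 13 9]
Step 5: demand=2,sold=2 ship[1->2]=2 ship[0->1]=4 prod=5 -> inv=[9 15 9]
Step 6: demand=2,sold=2 ship[1->2]=2 ship[0->1]=4 prod=5 -> inv=[10 17 9]

10 17 9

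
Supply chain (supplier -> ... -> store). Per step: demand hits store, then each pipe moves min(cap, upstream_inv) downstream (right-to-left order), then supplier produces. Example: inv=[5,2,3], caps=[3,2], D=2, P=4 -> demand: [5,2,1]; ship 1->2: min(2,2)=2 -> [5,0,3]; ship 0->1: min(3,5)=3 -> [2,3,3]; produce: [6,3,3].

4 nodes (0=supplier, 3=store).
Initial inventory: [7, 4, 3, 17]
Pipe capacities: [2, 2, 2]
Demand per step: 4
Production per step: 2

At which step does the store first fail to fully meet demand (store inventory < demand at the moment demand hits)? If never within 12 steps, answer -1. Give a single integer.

Step 1: demand=4,sold=4 ship[2->3]=2 ship[1->2]=2 ship[0->1]=2 prod=2 -> [7 4 3 15]
Step 2: demand=4,sold=4 ship[2->3]=2 ship[1->2]=2 ship[0->1]=2 prod=2 -> [7 4 3 13]
Step 3: demand=4,sold=4 ship[2->3]=2 ship[1->2]=2 ship[0->1]=2 prod=2 -> [7 4 3 11]
Step 4: demand=4,sold=4 ship[2->3]=2 ship[1->2]=2 ship[0->1]=2 prod=2 -> [7 4 3 9]
Step 5: demand=4,sold=4 ship[2->3]=2 ship[1->2]=2 ship[0->1]=2 prod=2 -> [7 4 3 7]
Step 6: demand=4,sold=4 ship[2->3]=2 ship[1->2]=2 ship[0->1]=2 prod=2 -> [7 4 3 5]
Step 7: demand=4,sold=4 ship[2->3]=2 ship[1->2]=2 ship[0->1]=2 prod=2 -> [7 4 3 3]
Step 8: demand=4,sold=3 ship[2->3]=2 ship[1->2]=2 ship[0->1]=2 prod=2 -> [7 4 3 2]
Step 9: demand=4,sold=2 ship[2->3]=2 ship[1->2]=2 ship[0->1]=2 prod=2 -> [7 4 3 2]
Step 10: demand=4,sold=2 ship[2->3]=2 ship[1->2]=2 ship[0->1]=2 prod=2 -> [7 4 3 2]
Step 11: demand=4,sold=2 ship[2->3]=2 ship[1->2]=2 ship[0->1]=2 prod=2 -> [7 4 3 2]
Step 12: demand=4,sold=2 ship[2->3]=2 ship[1->2]=2 ship[0->1]=2 prod=2 -> [7 4 3 2]
First stockout at step 8

8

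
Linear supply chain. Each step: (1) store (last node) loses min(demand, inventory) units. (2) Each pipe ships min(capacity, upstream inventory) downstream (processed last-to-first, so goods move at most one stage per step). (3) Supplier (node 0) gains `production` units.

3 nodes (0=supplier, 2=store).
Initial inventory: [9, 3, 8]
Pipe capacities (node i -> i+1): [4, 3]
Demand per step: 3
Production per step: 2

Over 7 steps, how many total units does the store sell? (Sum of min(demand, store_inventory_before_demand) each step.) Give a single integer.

Answer: 21

Derivation:
Step 1: sold=3 (running total=3) -> [7 4 8]
Step 2: sold=3 (running total=6) -> [5 5 8]
Step 3: sold=3 (running total=9) -> [3 6 8]
Step 4: sold=3 (running total=12) -> [2 6 8]
Step 5: sold=3 (running total=15) -> [2 5 8]
Step 6: sold=3 (running total=18) -> [2 4 8]
Step 7: sold=3 (running total=21) -> [2 3 8]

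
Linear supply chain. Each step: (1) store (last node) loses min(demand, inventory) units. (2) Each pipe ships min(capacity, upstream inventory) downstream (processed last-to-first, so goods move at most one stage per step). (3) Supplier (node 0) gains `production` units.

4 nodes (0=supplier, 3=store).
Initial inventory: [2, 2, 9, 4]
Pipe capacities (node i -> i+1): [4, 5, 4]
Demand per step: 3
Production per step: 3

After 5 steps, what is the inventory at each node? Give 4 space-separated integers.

Step 1: demand=3,sold=3 ship[2->3]=4 ship[1->2]=2 ship[0->1]=2 prod=3 -> inv=[3 2 7 5]
Step 2: demand=3,sold=3 ship[2->3]=4 ship[1->2]=2 ship[0->1]=3 prod=3 -> inv=[3 3 5 6]
Step 3: demand=3,sold=3 ship[2->3]=4 ship[1->2]=3 ship[0->1]=3 prod=3 -> inv=[3 3 4 7]
Step 4: demand=3,sold=3 ship[2->3]=4 ship[1->2]=3 ship[0->1]=3 prod=3 -> inv=[3 3 3 8]
Step 5: demand=3,sold=3 ship[2->3]=3 ship[1->2]=3 ship[0->1]=3 prod=3 -> inv=[3 3 3 8]

3 3 3 8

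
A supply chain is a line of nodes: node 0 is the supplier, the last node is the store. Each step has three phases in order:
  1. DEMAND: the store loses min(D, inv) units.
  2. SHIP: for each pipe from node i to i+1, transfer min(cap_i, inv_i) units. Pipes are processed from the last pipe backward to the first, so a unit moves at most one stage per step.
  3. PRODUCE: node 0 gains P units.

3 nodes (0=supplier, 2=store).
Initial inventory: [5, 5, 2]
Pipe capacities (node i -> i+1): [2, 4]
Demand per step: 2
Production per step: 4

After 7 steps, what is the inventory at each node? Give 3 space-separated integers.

Step 1: demand=2,sold=2 ship[1->2]=4 ship[0->1]=2 prod=4 -> inv=[7 3 4]
Step 2: demand=2,sold=2 ship[1->2]=3 ship[0->1]=2 prod=4 -> inv=[9 2 5]
Step 3: demand=2,sold=2 ship[1->2]=2 ship[0->1]=2 prod=4 -> inv=[11 2 5]
Step 4: demand=2,sold=2 ship[1->2]=2 ship[0->1]=2 prod=4 -> inv=[13 2 5]
Step 5: demand=2,sold=2 ship[1->2]=2 ship[0->1]=2 prod=4 -> inv=[15 2 5]
Step 6: demand=2,sold=2 ship[1->2]=2 ship[0->1]=2 prod=4 -> inv=[17 2 5]
Step 7: demand=2,sold=2 ship[1->2]=2 ship[0->1]=2 prod=4 -> inv=[19 2 5]

19 2 5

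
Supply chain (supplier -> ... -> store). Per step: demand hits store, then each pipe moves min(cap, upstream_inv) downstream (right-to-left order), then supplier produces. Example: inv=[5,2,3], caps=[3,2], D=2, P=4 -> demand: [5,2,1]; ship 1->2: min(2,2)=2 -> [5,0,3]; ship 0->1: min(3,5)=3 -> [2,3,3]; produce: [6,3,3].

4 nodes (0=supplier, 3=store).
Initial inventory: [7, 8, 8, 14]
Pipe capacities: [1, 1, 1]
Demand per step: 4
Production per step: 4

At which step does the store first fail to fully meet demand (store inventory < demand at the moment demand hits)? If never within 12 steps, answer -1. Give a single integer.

Step 1: demand=4,sold=4 ship[2->3]=1 ship[1->2]=1 ship[0->1]=1 prod=4 -> [10 8 8 11]
Step 2: demand=4,sold=4 ship[2->3]=1 ship[1->2]=1 ship[0->1]=1 prod=4 -> [13 8 8 8]
Step 3: demand=4,sold=4 ship[2->3]=1 ship[1->2]=1 ship[0->1]=1 prod=4 -> [16 8 8 5]
Step 4: demand=4,sold=4 ship[2->3]=1 ship[1->2]=1 ship[0->1]=1 prod=4 -> [19 8 8 2]
Step 5: demand=4,sold=2 ship[2->3]=1 ship[1->2]=1 ship[0->1]=1 prod=4 -> [22 8 8 1]
Step 6: demand=4,sold=1 ship[2->3]=1 ship[1->2]=1 ship[0->1]=1 prod=4 -> [25 8 8 1]
Step 7: demand=4,sold=1 ship[2->3]=1 ship[1->2]=1 ship[0->1]=1 prod=4 -> [28 8 8 1]
Step 8: demand=4,sold=1 ship[2->3]=1 ship[1->2]=1 ship[0->1]=1 prod=4 -> [31 8 8 1]
Step 9: demand=4,sold=1 ship[2->3]=1 ship[1->2]=1 ship[0->1]=1 prod=4 -> [34 8 8 1]
Step 10: demand=4,sold=1 ship[2->3]=1 ship[1->2]=1 ship[0->1]=1 prod=4 -> [37 8 8 1]
Step 11: demand=4,sold=1 ship[2->3]=1 ship[1->2]=1 ship[0->1]=1 prod=4 -> [40 8 8 1]
Step 12: demand=4,sold=1 ship[2->3]=1 ship[1->2]=1 ship[0->1]=1 prod=4 -> [43 8 8 1]
First stockout at step 5

5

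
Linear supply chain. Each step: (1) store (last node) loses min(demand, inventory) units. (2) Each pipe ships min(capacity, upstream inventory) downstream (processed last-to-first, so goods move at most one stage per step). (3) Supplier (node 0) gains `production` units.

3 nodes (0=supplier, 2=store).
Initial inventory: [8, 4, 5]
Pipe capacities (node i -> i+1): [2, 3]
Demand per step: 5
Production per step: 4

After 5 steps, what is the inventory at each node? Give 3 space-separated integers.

Step 1: demand=5,sold=5 ship[1->2]=3 ship[0->1]=2 prod=4 -> inv=[10 3 3]
Step 2: demand=5,sold=3 ship[1->2]=3 ship[0->1]=2 prod=4 -> inv=[12 2 3]
Step 3: demand=5,sold=3 ship[1->2]=2 ship[0->1]=2 prod=4 -> inv=[14 2 2]
Step 4: demand=5,sold=2 ship[1->2]=2 ship[0->1]=2 prod=4 -> inv=[16 2 2]
Step 5: demand=5,sold=2 ship[1->2]=2 ship[0->1]=2 prod=4 -> inv=[18 2 2]

18 2 2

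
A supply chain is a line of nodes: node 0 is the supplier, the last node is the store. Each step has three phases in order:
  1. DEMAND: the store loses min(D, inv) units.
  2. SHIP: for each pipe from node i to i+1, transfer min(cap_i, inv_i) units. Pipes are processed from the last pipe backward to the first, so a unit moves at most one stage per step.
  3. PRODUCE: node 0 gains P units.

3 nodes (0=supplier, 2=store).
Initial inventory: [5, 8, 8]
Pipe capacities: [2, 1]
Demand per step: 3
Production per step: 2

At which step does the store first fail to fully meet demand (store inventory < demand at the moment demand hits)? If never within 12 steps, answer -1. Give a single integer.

Step 1: demand=3,sold=3 ship[1->2]=1 ship[0->1]=2 prod=2 -> [5 9 6]
Step 2: demand=3,sold=3 ship[1->2]=1 ship[0->1]=2 prod=2 -> [5 10 4]
Step 3: demand=3,sold=3 ship[1->2]=1 ship[0->1]=2 prod=2 -> [5 11 2]
Step 4: demand=3,sold=2 ship[1->2]=1 ship[0->1]=2 prod=2 -> [5 12 1]
Step 5: demand=3,sold=1 ship[1->2]=1 ship[0->1]=2 prod=2 -> [5 13 1]
Step 6: demand=3,sold=1 ship[1->2]=1 ship[0->1]=2 prod=2 -> [5 14 1]
Step 7: demand=3,sold=1 ship[1->2]=1 ship[0->1]=2 prod=2 -> [5 15 1]
Step 8: demand=3,sold=1 ship[1->2]=1 ship[0->1]=2 prod=2 -> [5 16 1]
Step 9: demand=3,sold=1 ship[1->2]=1 ship[0->1]=2 prod=2 -> [5 17 1]
Step 10: demand=3,sold=1 ship[1->2]=1 ship[0->1]=2 prod=2 -> [5 18 1]
Step 11: demand=3,sold=1 ship[1->2]=1 ship[0->1]=2 prod=2 -> [5 19 1]
Step 12: demand=3,sold=1 ship[1->2]=1 ship[0->1]=2 prod=2 -> [5 20 1]
First stockout at step 4

4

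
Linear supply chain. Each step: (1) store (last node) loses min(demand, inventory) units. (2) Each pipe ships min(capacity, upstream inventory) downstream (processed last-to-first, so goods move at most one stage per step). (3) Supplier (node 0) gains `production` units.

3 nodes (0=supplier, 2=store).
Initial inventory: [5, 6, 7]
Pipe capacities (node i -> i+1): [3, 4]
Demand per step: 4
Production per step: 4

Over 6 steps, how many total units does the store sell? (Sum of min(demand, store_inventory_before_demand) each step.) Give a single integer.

Step 1: sold=4 (running total=4) -> [6 5 7]
Step 2: sold=4 (running total=8) -> [7 4 7]
Step 3: sold=4 (running total=12) -> [8 3 7]
Step 4: sold=4 (running total=16) -> [9 3 6]
Step 5: sold=4 (running total=20) -> [10 3 5]
Step 6: sold=4 (running total=24) -> [11 3 4]

Answer: 24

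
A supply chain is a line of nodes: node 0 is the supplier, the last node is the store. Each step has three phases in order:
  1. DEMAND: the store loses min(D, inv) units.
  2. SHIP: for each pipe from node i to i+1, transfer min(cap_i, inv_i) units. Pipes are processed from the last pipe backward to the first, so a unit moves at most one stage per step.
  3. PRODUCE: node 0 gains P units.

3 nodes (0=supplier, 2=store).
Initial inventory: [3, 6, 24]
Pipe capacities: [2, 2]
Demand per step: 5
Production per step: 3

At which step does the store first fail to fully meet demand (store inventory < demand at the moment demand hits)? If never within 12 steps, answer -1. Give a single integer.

Step 1: demand=5,sold=5 ship[1->2]=2 ship[0->1]=2 prod=3 -> [4 6 21]
Step 2: demand=5,sold=5 ship[1->2]=2 ship[0->1]=2 prod=3 -> [5 6 18]
Step 3: demand=5,sold=5 ship[1->2]=2 ship[0->1]=2 prod=3 -> [6 6 15]
Step 4: demand=5,sold=5 ship[1->2]=2 ship[0->1]=2 prod=3 -> [7 6 12]
Step 5: demand=5,sold=5 ship[1->2]=2 ship[0->1]=2 prod=3 -> [8 6 9]
Step 6: demand=5,sold=5 ship[1->2]=2 ship[0->1]=2 prod=3 -> [9 6 6]
Step 7: demand=5,sold=5 ship[1->2]=2 ship[0->1]=2 prod=3 -> [10 6 3]
Step 8: demand=5,sold=3 ship[1->2]=2 ship[0->1]=2 prod=3 -> [11 6 2]
Step 9: demand=5,sold=2 ship[1->2]=2 ship[0->1]=2 prod=3 -> [12 6 2]
Step 10: demand=5,sold=2 ship[1->2]=2 ship[0->1]=2 prod=3 -> [13 6 2]
Step 11: demand=5,sold=2 ship[1->2]=2 ship[0->1]=2 prod=3 -> [14 6 2]
Step 12: demand=5,sold=2 ship[1->2]=2 ship[0->1]=2 prod=3 -> [15 6 2]
First stockout at step 8

8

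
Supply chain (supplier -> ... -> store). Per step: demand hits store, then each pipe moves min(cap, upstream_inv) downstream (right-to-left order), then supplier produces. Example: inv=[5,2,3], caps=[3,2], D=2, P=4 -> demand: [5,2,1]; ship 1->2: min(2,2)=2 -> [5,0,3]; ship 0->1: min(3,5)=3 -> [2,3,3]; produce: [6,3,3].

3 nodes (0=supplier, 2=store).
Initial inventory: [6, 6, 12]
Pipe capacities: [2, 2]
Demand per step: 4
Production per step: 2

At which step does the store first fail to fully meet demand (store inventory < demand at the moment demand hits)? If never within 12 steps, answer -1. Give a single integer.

Step 1: demand=4,sold=4 ship[1->2]=2 ship[0->1]=2 prod=2 -> [6 6 10]
Step 2: demand=4,sold=4 ship[1->2]=2 ship[0->1]=2 prod=2 -> [6 6 8]
Step 3: demand=4,sold=4 ship[1->2]=2 ship[0->1]=2 prod=2 -> [6 6 6]
Step 4: demand=4,sold=4 ship[1->2]=2 ship[0->1]=2 prod=2 -> [6 6 4]
Step 5: demand=4,sold=4 ship[1->2]=2 ship[0->1]=2 prod=2 -> [6 6 2]
Step 6: demand=4,sold=2 ship[1->2]=2 ship[0->1]=2 prod=2 -> [6 6 2]
Step 7: demand=4,sold=2 ship[1->2]=2 ship[0->1]=2 prod=2 -> [6 6 2]
Step 8: demand=4,sold=2 ship[1->2]=2 ship[0->1]=2 prod=2 -> [6 6 2]
Step 9: demand=4,sold=2 ship[1->2]=2 ship[0->1]=2 prod=2 -> [6 6 2]
Step 10: demand=4,sold=2 ship[1->2]=2 ship[0->1]=2 prod=2 -> [6 6 2]
Step 11: demand=4,sold=2 ship[1->2]=2 ship[0->1]=2 prod=2 -> [6 6 2]
Step 12: demand=4,sold=2 ship[1->2]=2 ship[0->1]=2 prod=2 -> [6 6 2]
First stockout at step 6

6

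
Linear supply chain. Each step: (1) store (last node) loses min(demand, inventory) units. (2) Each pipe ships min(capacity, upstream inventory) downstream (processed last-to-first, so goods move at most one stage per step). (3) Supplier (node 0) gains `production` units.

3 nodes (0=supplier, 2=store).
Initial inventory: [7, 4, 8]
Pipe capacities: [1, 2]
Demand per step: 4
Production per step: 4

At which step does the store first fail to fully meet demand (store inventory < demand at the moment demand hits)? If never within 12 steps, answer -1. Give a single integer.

Step 1: demand=4,sold=4 ship[1->2]=2 ship[0->1]=1 prod=4 -> [10 3 6]
Step 2: demand=4,sold=4 ship[1->2]=2 ship[0->1]=1 prod=4 -> [13 2 4]
Step 3: demand=4,sold=4 ship[1->2]=2 ship[0->1]=1 prod=4 -> [16 1 2]
Step 4: demand=4,sold=2 ship[1->2]=1 ship[0->1]=1 prod=4 -> [19 1 1]
Step 5: demand=4,sold=1 ship[1->2]=1 ship[0->1]=1 prod=4 -> [22 1 1]
Step 6: demand=4,sold=1 ship[1->2]=1 ship[0->1]=1 prod=4 -> [25 1 1]
Step 7: demand=4,sold=1 ship[1->2]=1 ship[0->1]=1 prod=4 -> [28 1 1]
Step 8: demand=4,sold=1 ship[1->2]=1 ship[0->1]=1 prod=4 -> [31 1 1]
Step 9: demand=4,sold=1 ship[1->2]=1 ship[0->1]=1 prod=4 -> [34 1 1]
Step 10: demand=4,sold=1 ship[1->2]=1 ship[0->1]=1 prod=4 -> [37 1 1]
Step 11: demand=4,sold=1 ship[1->2]=1 ship[0->1]=1 prod=4 -> [40 1 1]
Step 12: demand=4,sold=1 ship[1->2]=1 ship[0->1]=1 prod=4 -> [43 1 1]
First stockout at step 4

4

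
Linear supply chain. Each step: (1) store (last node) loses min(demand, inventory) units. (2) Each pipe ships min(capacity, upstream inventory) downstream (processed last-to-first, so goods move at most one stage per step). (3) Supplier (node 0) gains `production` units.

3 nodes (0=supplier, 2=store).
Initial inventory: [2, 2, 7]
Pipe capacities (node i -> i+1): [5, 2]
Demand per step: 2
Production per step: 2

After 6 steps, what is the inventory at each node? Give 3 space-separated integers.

Step 1: demand=2,sold=2 ship[1->2]=2 ship[0->1]=2 prod=2 -> inv=[2 2 7]
Step 2: demand=2,sold=2 ship[1->2]=2 ship[0->1]=2 prod=2 -> inv=[2 2 7]
Step 3: demand=2,sold=2 ship[1->2]=2 ship[0->1]=2 prod=2 -> inv=[2 2 7]
Step 4: demand=2,sold=2 ship[1->2]=2 ship[0->1]=2 prod=2 -> inv=[2 2 7]
Step 5: demand=2,sold=2 ship[1->2]=2 ship[0->1]=2 prod=2 -> inv=[2 2 7]
Step 6: demand=2,sold=2 ship[1->2]=2 ship[0->1]=2 prod=2 -> inv=[2 2 7]

2 2 7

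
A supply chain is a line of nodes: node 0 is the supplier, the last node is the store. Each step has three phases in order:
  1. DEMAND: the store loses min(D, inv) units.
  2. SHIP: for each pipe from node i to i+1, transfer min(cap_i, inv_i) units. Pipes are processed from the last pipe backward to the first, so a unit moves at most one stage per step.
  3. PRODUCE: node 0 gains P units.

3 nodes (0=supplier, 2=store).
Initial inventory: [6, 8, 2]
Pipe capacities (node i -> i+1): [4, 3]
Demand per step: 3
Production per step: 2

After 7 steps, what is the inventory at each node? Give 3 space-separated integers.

Step 1: demand=3,sold=2 ship[1->2]=3 ship[0->1]=4 prod=2 -> inv=[4 9 3]
Step 2: demand=3,sold=3 ship[1->2]=3 ship[0->1]=4 prod=2 -> inv=[2 10 3]
Step 3: demand=3,sold=3 ship[1->2]=3 ship[0->1]=2 prod=2 -> inv=[2 9 3]
Step 4: demand=3,sold=3 ship[1->2]=3 ship[0->1]=2 prod=2 -> inv=[2 8 3]
Step 5: demand=3,sold=3 ship[1->2]=3 ship[0->1]=2 prod=2 -> inv=[2 7 3]
Step 6: demand=3,sold=3 ship[1->2]=3 ship[0->1]=2 prod=2 -> inv=[2 6 3]
Step 7: demand=3,sold=3 ship[1->2]=3 ship[0->1]=2 prod=2 -> inv=[2 5 3]

2 5 3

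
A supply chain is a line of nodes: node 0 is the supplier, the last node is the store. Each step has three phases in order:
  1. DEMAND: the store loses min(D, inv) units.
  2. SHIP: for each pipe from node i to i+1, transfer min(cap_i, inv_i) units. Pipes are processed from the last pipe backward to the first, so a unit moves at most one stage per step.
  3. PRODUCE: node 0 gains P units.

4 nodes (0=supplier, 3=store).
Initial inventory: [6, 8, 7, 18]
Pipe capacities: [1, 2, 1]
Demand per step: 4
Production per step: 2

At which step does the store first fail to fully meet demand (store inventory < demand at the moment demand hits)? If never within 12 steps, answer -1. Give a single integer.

Step 1: demand=4,sold=4 ship[2->3]=1 ship[1->2]=2 ship[0->1]=1 prod=2 -> [7 7 8 15]
Step 2: demand=4,sold=4 ship[2->3]=1 ship[1->2]=2 ship[0->1]=1 prod=2 -> [8 6 9 12]
Step 3: demand=4,sold=4 ship[2->3]=1 ship[1->2]=2 ship[0->1]=1 prod=2 -> [9 5 10 9]
Step 4: demand=4,sold=4 ship[2->3]=1 ship[1->2]=2 ship[0->1]=1 prod=2 -> [10 4 11 6]
Step 5: demand=4,sold=4 ship[2->3]=1 ship[1->2]=2 ship[0->1]=1 prod=2 -> [11 3 12 3]
Step 6: demand=4,sold=3 ship[2->3]=1 ship[1->2]=2 ship[0->1]=1 prod=2 -> [12 2 13 1]
Step 7: demand=4,sold=1 ship[2->3]=1 ship[1->2]=2 ship[0->1]=1 prod=2 -> [13 1 14 1]
Step 8: demand=4,sold=1 ship[2->3]=1 ship[1->2]=1 ship[0->1]=1 prod=2 -> [14 1 14 1]
Step 9: demand=4,sold=1 ship[2->3]=1 ship[1->2]=1 ship[0->1]=1 prod=2 -> [15 1 14 1]
Step 10: demand=4,sold=1 ship[2->3]=1 ship[1->2]=1 ship[0->1]=1 prod=2 -> [16 1 14 1]
Step 11: demand=4,sold=1 ship[2->3]=1 ship[1->2]=1 ship[0->1]=1 prod=2 -> [17 1 14 1]
Step 12: demand=4,sold=1 ship[2->3]=1 ship[1->2]=1 ship[0->1]=1 prod=2 -> [18 1 14 1]
First stockout at step 6

6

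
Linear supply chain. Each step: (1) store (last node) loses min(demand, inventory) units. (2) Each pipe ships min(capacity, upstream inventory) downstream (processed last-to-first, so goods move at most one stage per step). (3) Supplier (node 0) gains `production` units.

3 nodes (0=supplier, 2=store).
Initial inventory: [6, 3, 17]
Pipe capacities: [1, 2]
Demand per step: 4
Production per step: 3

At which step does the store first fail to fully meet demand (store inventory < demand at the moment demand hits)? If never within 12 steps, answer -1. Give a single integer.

Step 1: demand=4,sold=4 ship[1->2]=2 ship[0->1]=1 prod=3 -> [8 2 15]
Step 2: demand=4,sold=4 ship[1->2]=2 ship[0->1]=1 prod=3 -> [10 1 13]
Step 3: demand=4,sold=4 ship[1->2]=1 ship[0->1]=1 prod=3 -> [12 1 10]
Step 4: demand=4,sold=4 ship[1->2]=1 ship[0->1]=1 prod=3 -> [14 1 7]
Step 5: demand=4,sold=4 ship[1->2]=1 ship[0->1]=1 prod=3 -> [16 1 4]
Step 6: demand=4,sold=4 ship[1->2]=1 ship[0->1]=1 prod=3 -> [18 1 1]
Step 7: demand=4,sold=1 ship[1->2]=1 ship[0->1]=1 prod=3 -> [20 1 1]
Step 8: demand=4,sold=1 ship[1->2]=1 ship[0->1]=1 prod=3 -> [22 1 1]
Step 9: demand=4,sold=1 ship[1->2]=1 ship[0->1]=1 prod=3 -> [24 1 1]
Step 10: demand=4,sold=1 ship[1->2]=1 ship[0->1]=1 prod=3 -> [26 1 1]
Step 11: demand=4,sold=1 ship[1->2]=1 ship[0->1]=1 prod=3 -> [28 1 1]
Step 12: demand=4,sold=1 ship[1->2]=1 ship[0->1]=1 prod=3 -> [30 1 1]
First stockout at step 7

7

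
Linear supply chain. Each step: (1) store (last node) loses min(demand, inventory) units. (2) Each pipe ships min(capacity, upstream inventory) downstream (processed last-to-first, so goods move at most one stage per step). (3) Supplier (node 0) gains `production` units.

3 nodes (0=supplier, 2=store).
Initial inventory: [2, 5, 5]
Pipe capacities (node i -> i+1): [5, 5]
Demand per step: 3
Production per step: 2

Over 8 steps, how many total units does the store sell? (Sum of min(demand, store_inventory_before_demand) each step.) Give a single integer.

Answer: 22

Derivation:
Step 1: sold=3 (running total=3) -> [2 2 7]
Step 2: sold=3 (running total=6) -> [2 2 6]
Step 3: sold=3 (running total=9) -> [2 2 5]
Step 4: sold=3 (running total=12) -> [2 2 4]
Step 5: sold=3 (running total=15) -> [2 2 3]
Step 6: sold=3 (running total=18) -> [2 2 2]
Step 7: sold=2 (running total=20) -> [2 2 2]
Step 8: sold=2 (running total=22) -> [2 2 2]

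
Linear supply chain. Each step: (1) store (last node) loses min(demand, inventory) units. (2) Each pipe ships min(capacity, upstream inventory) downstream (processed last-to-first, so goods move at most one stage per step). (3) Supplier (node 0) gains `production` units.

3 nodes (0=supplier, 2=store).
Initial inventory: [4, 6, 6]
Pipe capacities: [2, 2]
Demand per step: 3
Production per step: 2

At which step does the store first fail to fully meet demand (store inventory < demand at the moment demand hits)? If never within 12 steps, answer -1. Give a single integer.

Step 1: demand=3,sold=3 ship[1->2]=2 ship[0->1]=2 prod=2 -> [4 6 5]
Step 2: demand=3,sold=3 ship[1->2]=2 ship[0->1]=2 prod=2 -> [4 6 4]
Step 3: demand=3,sold=3 ship[1->2]=2 ship[0->1]=2 prod=2 -> [4 6 3]
Step 4: demand=3,sold=3 ship[1->2]=2 ship[0->1]=2 prod=2 -> [4 6 2]
Step 5: demand=3,sold=2 ship[1->2]=2 ship[0->1]=2 prod=2 -> [4 6 2]
Step 6: demand=3,sold=2 ship[1->2]=2 ship[0->1]=2 prod=2 -> [4 6 2]
Step 7: demand=3,sold=2 ship[1->2]=2 ship[0->1]=2 prod=2 -> [4 6 2]
Step 8: demand=3,sold=2 ship[1->2]=2 ship[0->1]=2 prod=2 -> [4 6 2]
Step 9: demand=3,sold=2 ship[1->2]=2 ship[0->1]=2 prod=2 -> [4 6 2]
Step 10: demand=3,sold=2 ship[1->2]=2 ship[0->1]=2 prod=2 -> [4 6 2]
Step 11: demand=3,sold=2 ship[1->2]=2 ship[0->1]=2 prod=2 -> [4 6 2]
Step 12: demand=3,sold=2 ship[1->2]=2 ship[0->1]=2 prod=2 -> [4 6 2]
First stockout at step 5

5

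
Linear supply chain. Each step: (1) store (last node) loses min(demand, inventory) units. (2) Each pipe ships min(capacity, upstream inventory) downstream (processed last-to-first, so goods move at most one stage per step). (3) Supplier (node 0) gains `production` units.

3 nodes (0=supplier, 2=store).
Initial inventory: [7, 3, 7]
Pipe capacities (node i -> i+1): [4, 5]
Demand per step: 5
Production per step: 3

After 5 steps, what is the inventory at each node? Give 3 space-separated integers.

Step 1: demand=5,sold=5 ship[1->2]=3 ship[0->1]=4 prod=3 -> inv=[6 4 5]
Step 2: demand=5,sold=5 ship[1->2]=4 ship[0->1]=4 prod=3 -> inv=[5 4 4]
Step 3: demand=5,sold=4 ship[1->2]=4 ship[0->1]=4 prod=3 -> inv=[4 4 4]
Step 4: demand=5,sold=4 ship[1->2]=4 ship[0->1]=4 prod=3 -> inv=[3 4 4]
Step 5: demand=5,sold=4 ship[1->2]=4 ship[0->1]=3 prod=3 -> inv=[3 3 4]

3 3 4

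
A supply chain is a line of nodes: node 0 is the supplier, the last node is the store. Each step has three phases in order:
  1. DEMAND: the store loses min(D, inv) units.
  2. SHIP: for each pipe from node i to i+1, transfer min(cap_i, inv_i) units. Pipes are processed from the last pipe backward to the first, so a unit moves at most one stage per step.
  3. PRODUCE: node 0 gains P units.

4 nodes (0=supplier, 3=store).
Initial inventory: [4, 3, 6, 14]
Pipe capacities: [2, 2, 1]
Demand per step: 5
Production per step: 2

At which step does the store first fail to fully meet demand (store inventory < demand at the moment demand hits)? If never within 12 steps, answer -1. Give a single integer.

Step 1: demand=5,sold=5 ship[2->3]=1 ship[1->2]=2 ship[0->1]=2 prod=2 -> [4 3 7 10]
Step 2: demand=5,sold=5 ship[2->3]=1 ship[1->2]=2 ship[0->1]=2 prod=2 -> [4 3 8 6]
Step 3: demand=5,sold=5 ship[2->3]=1 ship[1->2]=2 ship[0->1]=2 prod=2 -> [4 3 9 2]
Step 4: demand=5,sold=2 ship[2->3]=1 ship[1->2]=2 ship[0->1]=2 prod=2 -> [4 3 10 1]
Step 5: demand=5,sold=1 ship[2->3]=1 ship[1->2]=2 ship[0->1]=2 prod=2 -> [4 3 11 1]
Step 6: demand=5,sold=1 ship[2->3]=1 ship[1->2]=2 ship[0->1]=2 prod=2 -> [4 3 12 1]
Step 7: demand=5,sold=1 ship[2->3]=1 ship[1->2]=2 ship[0->1]=2 prod=2 -> [4 3 13 1]
Step 8: demand=5,sold=1 ship[2->3]=1 ship[1->2]=2 ship[0->1]=2 prod=2 -> [4 3 14 1]
Step 9: demand=5,sold=1 ship[2->3]=1 ship[1->2]=2 ship[0->1]=2 prod=2 -> [4 3 15 1]
Step 10: demand=5,sold=1 ship[2->3]=1 ship[1->2]=2 ship[0->1]=2 prod=2 -> [4 3 16 1]
Step 11: demand=5,sold=1 ship[2->3]=1 ship[1->2]=2 ship[0->1]=2 prod=2 -> [4 3 17 1]
Step 12: demand=5,sold=1 ship[2->3]=1 ship[1->2]=2 ship[0->1]=2 prod=2 -> [4 3 18 1]
First stockout at step 4

4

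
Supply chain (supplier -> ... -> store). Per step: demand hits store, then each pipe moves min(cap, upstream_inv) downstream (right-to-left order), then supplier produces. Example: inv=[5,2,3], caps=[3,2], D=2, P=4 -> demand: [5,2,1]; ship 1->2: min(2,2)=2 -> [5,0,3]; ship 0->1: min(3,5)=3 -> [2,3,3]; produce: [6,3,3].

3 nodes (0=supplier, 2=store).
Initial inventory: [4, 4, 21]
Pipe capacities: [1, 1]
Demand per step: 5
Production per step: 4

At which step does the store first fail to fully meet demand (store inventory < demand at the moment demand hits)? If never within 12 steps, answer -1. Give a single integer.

Step 1: demand=5,sold=5 ship[1->2]=1 ship[0->1]=1 prod=4 -> [7 4 17]
Step 2: demand=5,sold=5 ship[1->2]=1 ship[0->1]=1 prod=4 -> [10 4 13]
Step 3: demand=5,sold=5 ship[1->2]=1 ship[0->1]=1 prod=4 -> [13 4 9]
Step 4: demand=5,sold=5 ship[1->2]=1 ship[0->1]=1 prod=4 -> [16 4 5]
Step 5: demand=5,sold=5 ship[1->2]=1 ship[0->1]=1 prod=4 -> [19 4 1]
Step 6: demand=5,sold=1 ship[1->2]=1 ship[0->1]=1 prod=4 -> [22 4 1]
Step 7: demand=5,sold=1 ship[1->2]=1 ship[0->1]=1 prod=4 -> [25 4 1]
Step 8: demand=5,sold=1 ship[1->2]=1 ship[0->1]=1 prod=4 -> [28 4 1]
Step 9: demand=5,sold=1 ship[1->2]=1 ship[0->1]=1 prod=4 -> [31 4 1]
Step 10: demand=5,sold=1 ship[1->2]=1 ship[0->1]=1 prod=4 -> [34 4 1]
Step 11: demand=5,sold=1 ship[1->2]=1 ship[0->1]=1 prod=4 -> [37 4 1]
Step 12: demand=5,sold=1 ship[1->2]=1 ship[0->1]=1 prod=4 -> [40 4 1]
First stockout at step 6

6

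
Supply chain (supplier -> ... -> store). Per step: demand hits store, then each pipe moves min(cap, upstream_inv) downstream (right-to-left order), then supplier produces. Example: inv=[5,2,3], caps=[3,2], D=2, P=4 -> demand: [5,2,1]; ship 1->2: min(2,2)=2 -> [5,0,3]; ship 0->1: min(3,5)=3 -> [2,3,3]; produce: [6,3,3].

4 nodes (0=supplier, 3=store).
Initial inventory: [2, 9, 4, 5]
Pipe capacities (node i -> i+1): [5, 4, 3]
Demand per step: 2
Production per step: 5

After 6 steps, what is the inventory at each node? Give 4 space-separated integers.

Step 1: demand=2,sold=2 ship[2->3]=3 ship[1->2]=4 ship[0->1]=2 prod=5 -> inv=[5 7 5 6]
Step 2: demand=2,sold=2 ship[2->3]=3 ship[1->2]=4 ship[0->1]=5 prod=5 -> inv=[5 8 6 7]
Step 3: demand=2,sold=2 ship[2->3]=3 ship[1->2]=4 ship[0->1]=5 prod=5 -> inv=[5 9 7 8]
Step 4: demand=2,sold=2 ship[2->3]=3 ship[1->2]=4 ship[0->1]=5 prod=5 -> inv=[5 10 8 9]
Step 5: demand=2,sold=2 ship[2->3]=3 ship[1->2]=4 ship[0->1]=5 prod=5 -> inv=[5 11 9 10]
Step 6: demand=2,sold=2 ship[2->3]=3 ship[1->2]=4 ship[0->1]=5 prod=5 -> inv=[5 12 10 11]

5 12 10 11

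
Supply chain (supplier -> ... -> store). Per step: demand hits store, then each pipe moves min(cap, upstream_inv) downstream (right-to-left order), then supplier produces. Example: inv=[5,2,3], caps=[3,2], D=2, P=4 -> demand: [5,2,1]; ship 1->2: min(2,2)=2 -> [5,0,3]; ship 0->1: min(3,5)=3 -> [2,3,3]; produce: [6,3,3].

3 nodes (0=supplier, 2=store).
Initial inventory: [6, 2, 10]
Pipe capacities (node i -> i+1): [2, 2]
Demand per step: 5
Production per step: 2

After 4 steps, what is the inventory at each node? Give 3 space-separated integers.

Step 1: demand=5,sold=5 ship[1->2]=2 ship[0->1]=2 prod=2 -> inv=[6 2 7]
Step 2: demand=5,sold=5 ship[1->2]=2 ship[0->1]=2 prod=2 -> inv=[6 2 4]
Step 3: demand=5,sold=4 ship[1->2]=2 ship[0->1]=2 prod=2 -> inv=[6 2 2]
Step 4: demand=5,sold=2 ship[1->2]=2 ship[0->1]=2 prod=2 -> inv=[6 2 2]

6 2 2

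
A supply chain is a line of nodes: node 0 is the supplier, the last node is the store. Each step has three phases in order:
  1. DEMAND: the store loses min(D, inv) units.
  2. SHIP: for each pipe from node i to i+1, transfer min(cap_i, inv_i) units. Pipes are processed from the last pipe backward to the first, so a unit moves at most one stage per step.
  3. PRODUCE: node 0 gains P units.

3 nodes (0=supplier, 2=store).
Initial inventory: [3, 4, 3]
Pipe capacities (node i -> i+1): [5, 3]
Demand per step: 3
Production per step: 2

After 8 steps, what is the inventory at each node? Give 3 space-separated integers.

Step 1: demand=3,sold=3 ship[1->2]=3 ship[0->1]=3 prod=2 -> inv=[2 4 3]
Step 2: demand=3,sold=3 ship[1->2]=3 ship[0->1]=2 prod=2 -> inv=[2 3 3]
Step 3: demand=3,sold=3 ship[1->2]=3 ship[0->1]=2 prod=2 -> inv=[2 2 3]
Step 4: demand=3,sold=3 ship[1->2]=2 ship[0->1]=2 prod=2 -> inv=[2 2 2]
Step 5: demand=3,sold=2 ship[1->2]=2 ship[0->1]=2 prod=2 -> inv=[2 2 2]
Step 6: demand=3,sold=2 ship[1->2]=2 ship[0->1]=2 prod=2 -> inv=[2 2 2]
Step 7: demand=3,sold=2 ship[1->2]=2 ship[0->1]=2 prod=2 -> inv=[2 2 2]
Step 8: demand=3,sold=2 ship[1->2]=2 ship[0->1]=2 prod=2 -> inv=[2 2 2]

2 2 2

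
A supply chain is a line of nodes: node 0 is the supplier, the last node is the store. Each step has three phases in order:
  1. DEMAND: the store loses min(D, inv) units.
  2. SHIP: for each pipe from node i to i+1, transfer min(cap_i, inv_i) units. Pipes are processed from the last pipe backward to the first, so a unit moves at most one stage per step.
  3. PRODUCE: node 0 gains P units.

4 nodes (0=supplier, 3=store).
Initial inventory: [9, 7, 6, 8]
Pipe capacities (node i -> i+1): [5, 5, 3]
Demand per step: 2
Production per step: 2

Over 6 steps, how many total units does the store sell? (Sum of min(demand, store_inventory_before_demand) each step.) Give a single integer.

Step 1: sold=2 (running total=2) -> [6 7 8 9]
Step 2: sold=2 (running total=4) -> [3 7 10 10]
Step 3: sold=2 (running total=6) -> [2 5 12 11]
Step 4: sold=2 (running total=8) -> [2 2 14 12]
Step 5: sold=2 (running total=10) -> [2 2 13 13]
Step 6: sold=2 (running total=12) -> [2 2 12 14]

Answer: 12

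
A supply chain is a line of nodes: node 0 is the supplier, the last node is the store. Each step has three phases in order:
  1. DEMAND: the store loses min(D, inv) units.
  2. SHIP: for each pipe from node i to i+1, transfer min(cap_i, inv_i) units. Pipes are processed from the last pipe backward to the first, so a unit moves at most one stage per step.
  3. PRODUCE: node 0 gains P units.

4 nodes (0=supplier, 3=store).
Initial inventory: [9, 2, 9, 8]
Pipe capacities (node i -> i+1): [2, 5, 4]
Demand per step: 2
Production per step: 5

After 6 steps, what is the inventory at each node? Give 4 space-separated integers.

Step 1: demand=2,sold=2 ship[2->3]=4 ship[1->2]=2 ship[0->1]=2 prod=5 -> inv=[12 2 7 10]
Step 2: demand=2,sold=2 ship[2->3]=4 ship[1->2]=2 ship[0->1]=2 prod=5 -> inv=[15 2 5 12]
Step 3: demand=2,sold=2 ship[2->3]=4 ship[1->2]=2 ship[0->1]=2 prod=5 -> inv=[18 2 3 14]
Step 4: demand=2,sold=2 ship[2->3]=3 ship[1->2]=2 ship[0->1]=2 prod=5 -> inv=[21 2 2 15]
Step 5: demand=2,sold=2 ship[2->3]=2 ship[1->2]=2 ship[0->1]=2 prod=5 -> inv=[24 2 2 15]
Step 6: demand=2,sold=2 ship[2->3]=2 ship[1->2]=2 ship[0->1]=2 prod=5 -> inv=[27 2 2 15]

27 2 2 15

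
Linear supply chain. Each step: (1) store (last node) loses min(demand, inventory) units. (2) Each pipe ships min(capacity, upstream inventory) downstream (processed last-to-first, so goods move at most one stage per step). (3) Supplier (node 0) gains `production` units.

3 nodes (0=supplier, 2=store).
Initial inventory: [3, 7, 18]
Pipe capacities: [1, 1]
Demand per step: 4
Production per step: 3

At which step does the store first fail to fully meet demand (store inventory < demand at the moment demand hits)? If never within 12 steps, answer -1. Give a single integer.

Step 1: demand=4,sold=4 ship[1->2]=1 ship[0->1]=1 prod=3 -> [5 7 15]
Step 2: demand=4,sold=4 ship[1->2]=1 ship[0->1]=1 prod=3 -> [7 7 12]
Step 3: demand=4,sold=4 ship[1->2]=1 ship[0->1]=1 prod=3 -> [9 7 9]
Step 4: demand=4,sold=4 ship[1->2]=1 ship[0->1]=1 prod=3 -> [11 7 6]
Step 5: demand=4,sold=4 ship[1->2]=1 ship[0->1]=1 prod=3 -> [13 7 3]
Step 6: demand=4,sold=3 ship[1->2]=1 ship[0->1]=1 prod=3 -> [15 7 1]
Step 7: demand=4,sold=1 ship[1->2]=1 ship[0->1]=1 prod=3 -> [17 7 1]
Step 8: demand=4,sold=1 ship[1->2]=1 ship[0->1]=1 prod=3 -> [19 7 1]
Step 9: demand=4,sold=1 ship[1->2]=1 ship[0->1]=1 prod=3 -> [21 7 1]
Step 10: demand=4,sold=1 ship[1->2]=1 ship[0->1]=1 prod=3 -> [23 7 1]
Step 11: demand=4,sold=1 ship[1->2]=1 ship[0->1]=1 prod=3 -> [25 7 1]
Step 12: demand=4,sold=1 ship[1->2]=1 ship[0->1]=1 prod=3 -> [27 7 1]
First stockout at step 6

6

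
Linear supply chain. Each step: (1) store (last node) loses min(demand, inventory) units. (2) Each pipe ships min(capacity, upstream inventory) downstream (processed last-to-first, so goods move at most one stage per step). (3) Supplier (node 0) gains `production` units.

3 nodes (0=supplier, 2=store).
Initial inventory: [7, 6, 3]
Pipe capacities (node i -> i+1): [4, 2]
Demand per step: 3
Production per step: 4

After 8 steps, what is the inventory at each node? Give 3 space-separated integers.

Step 1: demand=3,sold=3 ship[1->2]=2 ship[0->1]=4 prod=4 -> inv=[7 8 2]
Step 2: demand=3,sold=2 ship[1->2]=2 ship[0->1]=4 prod=4 -> inv=[7 10 2]
Step 3: demand=3,sold=2 ship[1->2]=2 ship[0->1]=4 prod=4 -> inv=[7 12 2]
Step 4: demand=3,sold=2 ship[1->2]=2 ship[0->1]=4 prod=4 -> inv=[7 14 2]
Step 5: demand=3,sold=2 ship[1->2]=2 ship[0->1]=4 prod=4 -> inv=[7 16 2]
Step 6: demand=3,sold=2 ship[1->2]=2 ship[0->1]=4 prod=4 -> inv=[7 18 2]
Step 7: demand=3,sold=2 ship[1->2]=2 ship[0->1]=4 prod=4 -> inv=[7 20 2]
Step 8: demand=3,sold=2 ship[1->2]=2 ship[0->1]=4 prod=4 -> inv=[7 22 2]

7 22 2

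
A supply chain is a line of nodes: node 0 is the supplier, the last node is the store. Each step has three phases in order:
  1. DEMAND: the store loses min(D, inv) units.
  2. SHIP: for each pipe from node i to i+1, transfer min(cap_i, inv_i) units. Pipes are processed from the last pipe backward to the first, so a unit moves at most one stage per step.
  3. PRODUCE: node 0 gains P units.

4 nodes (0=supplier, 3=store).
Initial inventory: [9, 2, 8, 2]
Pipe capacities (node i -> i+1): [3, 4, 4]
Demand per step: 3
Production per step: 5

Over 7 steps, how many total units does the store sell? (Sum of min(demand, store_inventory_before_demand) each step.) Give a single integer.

Step 1: sold=2 (running total=2) -> [11 3 6 4]
Step 2: sold=3 (running total=5) -> [13 3 5 5]
Step 3: sold=3 (running total=8) -> [15 3 4 6]
Step 4: sold=3 (running total=11) -> [17 3 3 7]
Step 5: sold=3 (running total=14) -> [19 3 3 7]
Step 6: sold=3 (running total=17) -> [21 3 3 7]
Step 7: sold=3 (running total=20) -> [23 3 3 7]

Answer: 20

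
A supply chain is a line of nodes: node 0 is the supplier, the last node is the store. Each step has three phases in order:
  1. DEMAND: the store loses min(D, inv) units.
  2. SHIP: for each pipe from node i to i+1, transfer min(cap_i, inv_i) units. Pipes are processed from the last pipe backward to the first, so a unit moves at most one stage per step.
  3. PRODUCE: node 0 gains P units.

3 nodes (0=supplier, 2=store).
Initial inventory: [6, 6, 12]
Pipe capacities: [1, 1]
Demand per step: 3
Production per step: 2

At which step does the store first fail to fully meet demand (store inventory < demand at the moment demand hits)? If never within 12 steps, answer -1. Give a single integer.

Step 1: demand=3,sold=3 ship[1->2]=1 ship[0->1]=1 prod=2 -> [7 6 10]
Step 2: demand=3,sold=3 ship[1->2]=1 ship[0->1]=1 prod=2 -> [8 6 8]
Step 3: demand=3,sold=3 ship[1->2]=1 ship[0->1]=1 prod=2 -> [9 6 6]
Step 4: demand=3,sold=3 ship[1->2]=1 ship[0->1]=1 prod=2 -> [10 6 4]
Step 5: demand=3,sold=3 ship[1->2]=1 ship[0->1]=1 prod=2 -> [11 6 2]
Step 6: demand=3,sold=2 ship[1->2]=1 ship[0->1]=1 prod=2 -> [12 6 1]
Step 7: demand=3,sold=1 ship[1->2]=1 ship[0->1]=1 prod=2 -> [13 6 1]
Step 8: demand=3,sold=1 ship[1->2]=1 ship[0->1]=1 prod=2 -> [14 6 1]
Step 9: demand=3,sold=1 ship[1->2]=1 ship[0->1]=1 prod=2 -> [15 6 1]
Step 10: demand=3,sold=1 ship[1->2]=1 ship[0->1]=1 prod=2 -> [16 6 1]
Step 11: demand=3,sold=1 ship[1->2]=1 ship[0->1]=1 prod=2 -> [17 6 1]
Step 12: demand=3,sold=1 ship[1->2]=1 ship[0->1]=1 prod=2 -> [18 6 1]
First stockout at step 6

6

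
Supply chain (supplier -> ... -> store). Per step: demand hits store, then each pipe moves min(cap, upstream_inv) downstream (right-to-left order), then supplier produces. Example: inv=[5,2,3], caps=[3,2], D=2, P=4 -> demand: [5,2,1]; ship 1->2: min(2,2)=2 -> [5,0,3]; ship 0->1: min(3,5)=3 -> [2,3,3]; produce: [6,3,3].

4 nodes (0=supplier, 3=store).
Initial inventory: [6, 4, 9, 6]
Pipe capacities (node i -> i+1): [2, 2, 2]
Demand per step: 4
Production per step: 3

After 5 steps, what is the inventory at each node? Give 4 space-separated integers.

Step 1: demand=4,sold=4 ship[2->3]=2 ship[1->2]=2 ship[0->1]=2 prod=3 -> inv=[7 4 9 4]
Step 2: demand=4,sold=4 ship[2->3]=2 ship[1->2]=2 ship[0->1]=2 prod=3 -> inv=[8 4 9 2]
Step 3: demand=4,sold=2 ship[2->3]=2 ship[1->2]=2 ship[0->1]=2 prod=3 -> inv=[9 4 9 2]
Step 4: demand=4,sold=2 ship[2->3]=2 ship[1->2]=2 ship[0->1]=2 prod=3 -> inv=[10 4 9 2]
Step 5: demand=4,sold=2 ship[2->3]=2 ship[1->2]=2 ship[0->1]=2 prod=3 -> inv=[11 4 9 2]

11 4 9 2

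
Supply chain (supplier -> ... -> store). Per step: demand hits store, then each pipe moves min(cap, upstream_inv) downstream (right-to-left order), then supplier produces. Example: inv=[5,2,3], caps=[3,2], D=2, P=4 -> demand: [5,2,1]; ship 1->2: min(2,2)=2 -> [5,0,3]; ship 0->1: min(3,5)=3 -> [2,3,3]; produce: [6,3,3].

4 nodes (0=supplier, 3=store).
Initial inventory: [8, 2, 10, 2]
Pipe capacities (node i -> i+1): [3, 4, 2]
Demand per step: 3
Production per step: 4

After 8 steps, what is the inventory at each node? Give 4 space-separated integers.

Step 1: demand=3,sold=2 ship[2->3]=2 ship[1->2]=2 ship[0->1]=3 prod=4 -> inv=[9 3 10 2]
Step 2: demand=3,sold=2 ship[2->3]=2 ship[1->2]=3 ship[0->1]=3 prod=4 -> inv=[10 3 11 2]
Step 3: demand=3,sold=2 ship[2->3]=2 ship[1->2]=3 ship[0->1]=3 prod=4 -> inv=[11 3 12 2]
Step 4: demand=3,sold=2 ship[2->3]=2 ship[1->2]=3 ship[0->1]=3 prod=4 -> inv=[12 3 13 2]
Step 5: demand=3,sold=2 ship[2->3]=2 ship[1->2]=3 ship[0->1]=3 prod=4 -> inv=[13 3 14 2]
Step 6: demand=3,sold=2 ship[2->3]=2 ship[1->2]=3 ship[0->1]=3 prod=4 -> inv=[14 3 15 2]
Step 7: demand=3,sold=2 ship[2->3]=2 ship[1->2]=3 ship[0->1]=3 prod=4 -> inv=[15 3 16 2]
Step 8: demand=3,sold=2 ship[2->3]=2 ship[1->2]=3 ship[0->1]=3 prod=4 -> inv=[16 3 17 2]

16 3 17 2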